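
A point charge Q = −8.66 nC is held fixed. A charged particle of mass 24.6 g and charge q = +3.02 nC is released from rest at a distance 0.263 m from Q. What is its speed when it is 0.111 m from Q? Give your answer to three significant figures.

Only the electrostatic force acts, so mechanical energy is conserved: ½mv² = U₁ − U₂ = kQq(1/r₁ − 1/r₂).
U₁ − U₂ = (8.99×10⁹ N·m²/C²)(-8.66×10⁻⁹ C)(3.02×10⁻⁹ C)(1/0.263 − 1/0.111) = 1.22×10⁻⁶ J.
v = √(2·1.22×10⁻⁶/0.0246) = 9.98×10⁻³ m/s.

9.98×10⁻³ m/s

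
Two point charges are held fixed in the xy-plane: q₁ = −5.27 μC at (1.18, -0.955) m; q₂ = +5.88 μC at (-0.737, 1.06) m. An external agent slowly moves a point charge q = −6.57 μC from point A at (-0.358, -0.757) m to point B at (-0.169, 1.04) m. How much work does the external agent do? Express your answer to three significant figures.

-0.495 J

For quasistatic motion the external work equals the change in potential energy: W_ext = qΔV = q(V_B − V_A).
At A: distances to the source charges are 1.55 m, 1.86 m; V_A = Σ kqᵢ/rᵢ = -2070 V.
At B: distances to the source charges are 2.41 m, 0.568 m; V_B = Σ kqᵢ/rᵢ = 7.33×10⁴ V.
ΔV = V_B − V_A = 7.54×10⁴ V.
W_ext = qΔV = (-6.57×10⁻⁶ C)(7.54×10⁴ V) = -0.495 J.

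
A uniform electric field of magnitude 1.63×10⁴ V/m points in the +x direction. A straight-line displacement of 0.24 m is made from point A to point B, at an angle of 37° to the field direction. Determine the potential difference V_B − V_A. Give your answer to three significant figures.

Only the component of displacement along E changes the potential: ΔV = −E·d·cosθ.
ΔV = −(1.63×10⁴ V/m)(0.240 m)cos37° = -3120 V.

-3120 V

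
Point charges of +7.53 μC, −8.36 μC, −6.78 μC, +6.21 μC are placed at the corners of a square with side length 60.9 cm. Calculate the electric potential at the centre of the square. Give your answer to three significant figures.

Electric potential is a scalar, so the contributions from each charge add algebraically: V = Σ kqᵢ/rᵢ.
The distance from each corner to the centre is a√2/2 = 0.431 m.
V = k[(7.53×10⁻⁶)/(0.431) + (-8.36×10⁻⁶)/(0.431) + (-6.78×10⁻⁶)/(0.431) + (6.21×10⁻⁶)/(0.431)] = -2.92×10⁴ V.

-2.92×10⁴ V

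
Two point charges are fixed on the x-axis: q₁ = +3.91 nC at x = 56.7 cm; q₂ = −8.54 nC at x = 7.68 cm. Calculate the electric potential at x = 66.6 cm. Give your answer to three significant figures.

The total potential is the scalar sum of each charge's contribution, V = Σ kqᵢ/rᵢ.
Distances from the field point to each charge: r₁ = 0.0990 m, r₂ = 0.589 m.
V = k[(3.91×10⁻⁹)/(0.0990) + (-8.54×10⁻⁹)/(0.589)] = 225 V.

225 V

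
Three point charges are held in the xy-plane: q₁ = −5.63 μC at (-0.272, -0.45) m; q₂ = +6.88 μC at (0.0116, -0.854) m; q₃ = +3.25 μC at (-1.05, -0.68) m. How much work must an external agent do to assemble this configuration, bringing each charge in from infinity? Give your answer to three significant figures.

The assembly work is the sum of pairwise potential energies, U = Σ_{i<j} kqᵢqⱼ/rᵢⱼ.
Pair separations: r₁₂ = 0.494 m, r₁₃ = 0.811 m, r₂₃ = 1.08 m.
U = (-0.705) + (-0.203) + (0.187) = -0.721 J.

-0.721 J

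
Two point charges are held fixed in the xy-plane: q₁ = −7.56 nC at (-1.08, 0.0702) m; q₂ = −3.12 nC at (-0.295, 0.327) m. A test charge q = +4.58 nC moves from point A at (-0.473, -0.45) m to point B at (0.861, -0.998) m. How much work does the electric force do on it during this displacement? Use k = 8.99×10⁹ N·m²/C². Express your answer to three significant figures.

The work done by the electric force is W_field = −ΔU = −q(V_B − V_A) = q(V_A − V_B).
At A: distances to the source charges are 0.799 m, 0.797 m; V_A = Σ kqᵢ/rᵢ = -120 V.
At B: distances to the source charges are 2.22 m, 1.76 m; V_B = Σ kqᵢ/rᵢ = -46.6 V.
ΔV = V_B − V_A = 73.6 V.
W_field = −qΔV = −(4.58×10⁻⁹ C)(73.6 V) = -3.37×10⁻⁷ J.

-3.37×10⁻⁷ J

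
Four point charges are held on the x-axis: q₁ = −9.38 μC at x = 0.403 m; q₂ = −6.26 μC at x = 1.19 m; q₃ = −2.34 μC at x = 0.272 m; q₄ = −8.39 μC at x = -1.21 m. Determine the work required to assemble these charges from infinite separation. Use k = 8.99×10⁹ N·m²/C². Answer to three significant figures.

The assembly work is the sum of pairwise potential energies, U = Σ_{i<j} kqᵢqⱼ/rᵢⱼ.
Pair separations: r₁₂ = 0.787 m, r₁₃ = 0.131 m, r₁₄ = 1.61 m, r₂₃ = 0.918 m, r₂₄ = 2.40 m, r₃₄ = 1.48 m.
Summing all 6 pair terms gives U = 3.07 J.

3.07 J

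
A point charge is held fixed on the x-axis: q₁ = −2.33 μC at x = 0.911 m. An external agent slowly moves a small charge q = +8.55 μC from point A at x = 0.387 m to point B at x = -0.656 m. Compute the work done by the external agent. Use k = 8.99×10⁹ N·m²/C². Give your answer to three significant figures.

0.227 J

For quasistatic motion the external work equals the change in potential energy: W_ext = qΔV = q(V_B − V_A).
At A: distance to the source charge is 0.524 m; V_A = kq₁/r = -4.00×10⁴ V.
At B: distance to the source charge is 1.57 m; V_B = kq₁/r = -1.34×10⁴ V.
ΔV = V_B − V_A = 2.66×10⁴ V.
W_ext = qΔV = (8.55×10⁻⁶ C)(2.66×10⁴ V) = 0.227 J.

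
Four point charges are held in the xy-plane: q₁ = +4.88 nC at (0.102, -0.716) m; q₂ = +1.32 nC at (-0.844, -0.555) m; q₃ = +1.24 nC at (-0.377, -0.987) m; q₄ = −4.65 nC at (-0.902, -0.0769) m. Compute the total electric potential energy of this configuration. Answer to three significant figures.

-1.53×10⁻⁷ J

The assembly work is the sum of pairwise potential energies, U = Σ_{i<j} kqᵢqⱼ/rᵢⱼ.
Pair separations: r₁₂ = 0.960 m, r₁₃ = 0.550 m, r₁₄ = 1.19 m, r₂₃ = 0.636 m, r₂₄ = 0.482 m, r₃₄ = 1.05 m.
Summing all 6 pair terms gives U = -1.53×10⁻⁷ J.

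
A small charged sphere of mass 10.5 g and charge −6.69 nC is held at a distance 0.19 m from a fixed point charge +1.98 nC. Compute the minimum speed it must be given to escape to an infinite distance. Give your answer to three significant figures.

To just escape, total mechanical energy must reach zero at infinity: ½mv²_min + U = 0, so ½mv²_min = −U = |kQq|/r.
|U| = |kQq|/r = (8.99×10⁹ N·m²/C²)(1.98×10⁻⁹)(6.69×10⁻⁹)/(0.190) = 6.27×10⁻⁷ J.
v_min = √(2|U|/m) = √(2·6.27×10⁻⁷/0.0105) = 0.0109 m/s.

0.0109 m/s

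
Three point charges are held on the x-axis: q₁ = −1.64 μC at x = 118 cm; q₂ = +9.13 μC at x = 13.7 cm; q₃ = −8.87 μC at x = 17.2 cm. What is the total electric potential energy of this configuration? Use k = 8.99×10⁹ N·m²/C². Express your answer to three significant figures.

The work to assemble the configuration equals its total potential energy, U = Σ kqᵢqⱼ/rᵢⱼ over all pairs.
Pair separations: r₁₂ = 1.04 m, r₁₃ = 1.01 m, r₂₃ = 0.0350 m.
U = (-0.129) + (0.130) + (-20.8) = -20.8 J.

-20.8 J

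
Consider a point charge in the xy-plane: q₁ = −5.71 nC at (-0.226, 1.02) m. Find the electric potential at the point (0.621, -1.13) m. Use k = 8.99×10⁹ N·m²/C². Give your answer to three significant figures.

-22.2 V

Electric potential is a scalar, so the contributions from each charge add algebraically: V = Σ kqᵢ/rᵢ.
Distances from the field point to each charge: r₁ = 2.31 m.
V = k[(-5.71×10⁻⁹)/(2.31)] = -22.2 V.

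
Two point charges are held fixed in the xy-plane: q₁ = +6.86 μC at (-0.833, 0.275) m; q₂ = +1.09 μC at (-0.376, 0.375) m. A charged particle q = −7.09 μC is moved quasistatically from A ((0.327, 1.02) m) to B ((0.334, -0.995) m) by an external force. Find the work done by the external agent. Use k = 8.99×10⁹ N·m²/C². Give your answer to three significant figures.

For quasistatic motion the external work equals the change in potential energy: W_ext = qΔV = q(V_B − V_A).
At A: distances to the source charges are 1.38 m, 0.954 m; V_A = Σ kqᵢ/rᵢ = 5.50×10⁴ V.
At B: distances to the source charges are 1.72 m, 1.54 m; V_B = Σ kqᵢ/rᵢ = 4.21×10⁴ V.
ΔV = V_B − V_A = -1.29×10⁴ V.
W_ext = qΔV = (-7.09×10⁻⁶ C)(-1.29×10⁴ V) = 0.0914 J.

0.0914 J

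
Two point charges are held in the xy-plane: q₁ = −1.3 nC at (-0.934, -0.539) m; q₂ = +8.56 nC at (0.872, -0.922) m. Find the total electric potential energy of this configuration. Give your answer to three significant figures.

The assembly work is the sum of pairwise potential energies, U = Σ_{i<j} kqᵢqⱼ/rᵢⱼ.
Pair separations: r₁₂ = 1.85 m.
U = (-5.42×10⁻⁸) = -5.42×10⁻⁸ J.

-5.42×10⁻⁸ J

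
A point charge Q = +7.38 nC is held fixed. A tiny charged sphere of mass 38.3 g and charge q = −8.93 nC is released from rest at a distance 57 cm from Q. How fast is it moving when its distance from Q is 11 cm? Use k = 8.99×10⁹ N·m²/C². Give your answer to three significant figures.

0.0151 m/s

Only the electrostatic force acts, so mechanical energy is conserved: ½mv² = U₁ − U₂ = kQq(1/r₁ − 1/r₂).
U₁ − U₂ = (8.99×10⁹ N·m²/C²)(7.38×10⁻⁹ C)(-8.93×10⁻⁹ C)(1/0.570 − 1/0.110) = 4.35×10⁻⁶ J.
v = √(2·4.35×10⁻⁶/0.0383) = 0.0151 m/s.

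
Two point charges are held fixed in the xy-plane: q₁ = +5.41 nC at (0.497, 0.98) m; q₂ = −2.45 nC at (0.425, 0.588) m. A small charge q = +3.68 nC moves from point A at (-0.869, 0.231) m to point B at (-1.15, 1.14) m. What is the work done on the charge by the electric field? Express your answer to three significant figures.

-5.09×10⁻⁹ J

The work done by the electric force is W_field = −ΔU = −q(V_B − V_A) = q(V_A − V_B).
At A: distances to the source charges are 1.56 m, 1.34 m; V_A = Σ kqᵢ/rᵢ = 14.8 V.
At B: distances to the source charges are 1.65 m, 1.67 m; V_B = Σ kqᵢ/rᵢ = 16.2 V.
ΔV = V_B − V_A = 1.38 V.
W_field = −qΔV = −(3.68×10⁻⁹ C)(1.38 V) = -5.09×10⁻⁹ J.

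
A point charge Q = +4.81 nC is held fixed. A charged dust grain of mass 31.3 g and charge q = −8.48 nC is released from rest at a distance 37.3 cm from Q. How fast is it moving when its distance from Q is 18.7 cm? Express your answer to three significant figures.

7.90×10⁻³ m/s

Only the electrostatic force acts, so mechanical energy is conserved: ½mv² = U₁ − U₂ = kQq(1/r₁ − 1/r₂).
U₁ − U₂ = (8.99×10⁹ N·m²/C²)(4.81×10⁻⁹ C)(-8.48×10⁻⁹ C)(1/0.373 − 1/0.187) = 9.78×10⁻⁷ J.
v = √(2·9.78×10⁻⁷/0.0313) = 7.90×10⁻³ m/s.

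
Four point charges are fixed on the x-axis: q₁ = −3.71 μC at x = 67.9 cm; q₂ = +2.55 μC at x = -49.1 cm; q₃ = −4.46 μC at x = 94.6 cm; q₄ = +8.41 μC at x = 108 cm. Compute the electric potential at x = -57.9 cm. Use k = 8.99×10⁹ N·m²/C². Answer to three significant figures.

2.53×10⁵ V

Electric potential is a scalar, so the contributions from each charge add algebraically: V = Σ kqᵢ/rᵢ.
Distances from the field point to each charge: r₁ = 1.26 m, r₂ = 0.0880 m, r₃ = 1.52 m, r₄ = 1.66 m.
V = k[(-3.71×10⁻⁶)/(1.26) + (2.55×10⁻⁶)/(0.0880) + (-4.46×10⁻⁶)/(1.52) + (8.41×10⁻⁶)/(1.66)] = 2.53×10⁵ V.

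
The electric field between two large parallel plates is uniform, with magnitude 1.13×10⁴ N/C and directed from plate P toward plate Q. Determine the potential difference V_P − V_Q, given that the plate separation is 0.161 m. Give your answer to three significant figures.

In a uniform field, potential decreases in the direction of E: ΔV = −E·d for a displacement d parallel to E.
Going from Q to P is a displacement of 0.161 m opposite to the field, so V_P − V_Q = +Ed = 1820 V.

1820 V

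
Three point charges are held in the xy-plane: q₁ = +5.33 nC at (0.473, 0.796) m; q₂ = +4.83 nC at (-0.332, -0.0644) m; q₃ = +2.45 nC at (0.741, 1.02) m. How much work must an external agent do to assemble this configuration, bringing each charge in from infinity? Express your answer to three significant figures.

6.02×10⁻⁷ J

The assembly work is the sum of pairwise potential energies, U = Σ_{i<j} kqᵢqⱼ/rᵢⱼ.
Pair separations: r₁₂ = 1.18 m, r₁₃ = 0.349 m, r₂₃ = 1.53 m.
U = (1.96×10⁻⁷) + (3.36×10⁻⁷) + (6.97×10⁻⁸) = 6.02×10⁻⁷ J.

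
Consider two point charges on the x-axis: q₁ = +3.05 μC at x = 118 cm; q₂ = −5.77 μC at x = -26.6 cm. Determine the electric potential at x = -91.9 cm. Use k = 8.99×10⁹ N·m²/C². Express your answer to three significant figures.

Electric potential is a scalar, so the contributions from each charge add algebraically: V = Σ kqᵢ/rᵢ.
Distances from the field point to each charge: r₁ = 2.10 m, r₂ = 0.653 m.
V = k[(3.05×10⁻⁶)/(2.10) + (-5.77×10⁻⁶)/(0.653)] = -6.64×10⁴ V.

-6.64×10⁴ V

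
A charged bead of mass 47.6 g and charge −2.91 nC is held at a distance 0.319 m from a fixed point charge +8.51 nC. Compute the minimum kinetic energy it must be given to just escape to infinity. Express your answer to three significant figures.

To just escape, total mechanical energy must reach zero at infinity: ½mv²_min + U = 0, so ½mv²_min = −U = |kQq|/r.
|U| = |kQq|/r = (8.99×10⁹ N·m²/C²)(8.51×10⁻⁹)(2.91×10⁻⁹)/(0.319) = 6.98×10⁻⁷ J.

6.98×10⁻⁷ J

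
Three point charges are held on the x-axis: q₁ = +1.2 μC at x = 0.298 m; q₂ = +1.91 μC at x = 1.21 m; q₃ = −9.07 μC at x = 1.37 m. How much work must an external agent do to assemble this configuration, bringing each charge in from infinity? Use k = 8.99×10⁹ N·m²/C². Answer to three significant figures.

-1.04 J

The assembly work is the sum of pairwise potential energies, U = Σ_{i<j} kqᵢqⱼ/rᵢⱼ.
Pair separations: r₁₂ = 0.912 m, r₁₃ = 1.07 m, r₂₃ = 0.160 m.
U = (0.0226) + (-0.0913) + (-0.973) = -1.04 J.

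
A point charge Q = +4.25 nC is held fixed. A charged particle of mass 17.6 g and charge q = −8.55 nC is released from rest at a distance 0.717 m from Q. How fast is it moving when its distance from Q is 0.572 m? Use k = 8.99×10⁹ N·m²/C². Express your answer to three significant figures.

Only the electrostatic force acts, so mechanical energy is conserved: ½mv² = U₁ − U₂ = kQq(1/r₁ − 1/r₂).
U₁ − U₂ = (8.99×10⁹ N·m²/C²)(4.25×10⁻⁹ C)(-8.55×10⁻⁹ C)(1/0.717 − 1/0.572) = 1.15×10⁻⁷ J.
v = √(2·1.15×10⁻⁷/0.0176) = 3.62×10⁻³ m/s.

3.62×10⁻³ m/s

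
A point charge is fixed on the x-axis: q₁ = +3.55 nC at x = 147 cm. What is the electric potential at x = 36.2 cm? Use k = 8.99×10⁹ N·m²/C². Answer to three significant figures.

The total potential is the scalar sum of each charge's contribution, V = Σ kqᵢ/rᵢ.
V = k[(3.55×10⁻⁹)/(1.11)] = 28.8 V.

28.8 V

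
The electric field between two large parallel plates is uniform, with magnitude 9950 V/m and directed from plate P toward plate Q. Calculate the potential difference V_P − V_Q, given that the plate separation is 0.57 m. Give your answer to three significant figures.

5670 V

In a uniform field, potential decreases in the direction of E: ΔV = −E·d for a displacement d parallel to E.
Going from Q to P is a displacement of 0.57 m opposite to the field, so V_P − V_Q = +Ed = 5670 V.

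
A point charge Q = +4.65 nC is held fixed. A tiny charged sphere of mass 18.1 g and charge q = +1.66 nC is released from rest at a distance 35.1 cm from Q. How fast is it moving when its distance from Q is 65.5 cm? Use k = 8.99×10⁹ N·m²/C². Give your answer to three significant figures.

3.18×10⁻³ m/s

Only the electrostatic force acts, so mechanical energy is conserved: ½mv² = U₁ − U₂ = kQq(1/r₁ − 1/r₂).
U₁ − U₂ = (8.99×10⁹ N·m²/C²)(4.65×10⁻⁹ C)(1.66×10⁻⁹ C)(1/0.351 − 1/0.655) = 9.18×10⁻⁸ J.
v = √(2·9.18×10⁻⁸/0.0181) = 3.18×10⁻³ m/s.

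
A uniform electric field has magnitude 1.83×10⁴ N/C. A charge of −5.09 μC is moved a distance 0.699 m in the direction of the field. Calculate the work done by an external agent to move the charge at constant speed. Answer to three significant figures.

The potential change for a displacement 0.699 m in the direction of the field is ΔV = −Ed = -1.28×10⁴ V.
W_ext = qΔV = 0.0651 J.

0.0651 J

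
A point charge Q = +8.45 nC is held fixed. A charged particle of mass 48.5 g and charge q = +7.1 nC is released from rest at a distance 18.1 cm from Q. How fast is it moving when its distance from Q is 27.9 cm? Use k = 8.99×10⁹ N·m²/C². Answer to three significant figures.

6.57×10⁻³ m/s

Only the electrostatic force acts, so mechanical energy is conserved: ½mv² = U₁ − U₂ = kQq(1/r₁ − 1/r₂).
U₁ − U₂ = (8.99×10⁹ N·m²/C²)(8.45×10⁻⁹ C)(7.10×10⁻⁹ C)(1/0.181 − 1/0.279) = 1.05×10⁻⁶ J.
v = √(2·1.05×10⁻⁶/0.0485) = 6.57×10⁻³ m/s.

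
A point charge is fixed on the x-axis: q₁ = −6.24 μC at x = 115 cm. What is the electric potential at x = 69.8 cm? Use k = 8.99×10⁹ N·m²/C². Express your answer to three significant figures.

-1.24×10⁵ V

Electric potential is a scalar, so the contributions from each charge add algebraically: V = Σ kqᵢ/rᵢ.
V = k[(-6.24×10⁻⁶)/(0.452)] = -1.24×10⁵ V.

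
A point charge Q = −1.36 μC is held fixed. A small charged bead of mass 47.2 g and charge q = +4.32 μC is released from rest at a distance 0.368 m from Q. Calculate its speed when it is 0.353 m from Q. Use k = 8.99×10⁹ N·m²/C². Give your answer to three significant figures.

0.508 m/s

Only the electrostatic force acts, so mechanical energy is conserved: ½mv² = U₁ − U₂ = kQq(1/r₁ − 1/r₂).
U₁ − U₂ = (8.99×10⁹ N·m²/C²)(-1.36×10⁻⁶ C)(4.32×10⁻⁶ C)(1/0.368 − 1/0.353) = 6.10×10⁻³ J.
v = √(2·6.10×10⁻³/0.0472) = 0.508 m/s.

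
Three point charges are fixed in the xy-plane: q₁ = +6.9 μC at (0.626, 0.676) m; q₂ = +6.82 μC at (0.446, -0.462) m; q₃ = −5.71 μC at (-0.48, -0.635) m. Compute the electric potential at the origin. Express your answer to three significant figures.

9.83×10⁴ V

The total potential is the scalar sum of each charge's contribution, V = Σ kqᵢ/rᵢ.
Distances from the field point to each charge: r₁ = 0.921 m, r₂ = 0.642 m, r₃ = 0.796 m.
V = k[(6.90×10⁻⁶)/(0.921) + (6.82×10⁻⁶)/(0.642) + (-5.71×10⁻⁶)/(0.796)] = 9.83×10⁴ V.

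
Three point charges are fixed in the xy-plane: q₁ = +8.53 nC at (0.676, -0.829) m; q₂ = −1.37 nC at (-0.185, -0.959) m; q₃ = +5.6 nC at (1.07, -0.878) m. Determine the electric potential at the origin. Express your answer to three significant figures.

95.5 V

Electric potential is a scalar, so the contributions from each charge add algebraically: V = Σ kqᵢ/rᵢ.
Distances from the field point to each charge: r₁ = 1.07 m, r₂ = 0.977 m, r₃ = 1.38 m.
V = k[(8.53×10⁻⁹)/(1.07) + (-1.37×10⁻⁹)/(0.977) + (5.60×10⁻⁹)/(1.38)] = 95.5 V.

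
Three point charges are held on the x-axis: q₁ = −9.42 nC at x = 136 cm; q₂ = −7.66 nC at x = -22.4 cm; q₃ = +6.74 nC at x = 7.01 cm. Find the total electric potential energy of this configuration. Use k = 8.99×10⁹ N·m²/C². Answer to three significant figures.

The work to assemble the configuration equals its total potential energy, U = Σ kqᵢqⱼ/rᵢⱼ over all pairs.
Pair separations: r₁₂ = 1.58 m, r₁₃ = 1.29 m, r₂₃ = 0.294 m.
U = (4.10×10⁻⁷) + (-4.43×10⁻⁷) + (-1.58×10⁻⁶) = -1.61×10⁻⁶ J.

-1.61×10⁻⁶ J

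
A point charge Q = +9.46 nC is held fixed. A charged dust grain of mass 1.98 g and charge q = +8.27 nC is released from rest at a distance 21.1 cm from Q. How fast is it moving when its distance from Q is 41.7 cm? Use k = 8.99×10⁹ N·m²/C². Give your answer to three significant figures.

0.0408 m/s

Only the electrostatic force acts, so mechanical energy is conserved: ½mv² = U₁ − U₂ = kQq(1/r₁ − 1/r₂).
U₁ − U₂ = (8.99×10⁹ N·m²/C²)(9.46×10⁻⁹ C)(8.27×10⁻⁹ C)(1/0.211 − 1/0.417) = 1.65×10⁻⁶ J.
v = √(2·1.65×10⁻⁶/1.98×10⁻³) = 0.0408 m/s.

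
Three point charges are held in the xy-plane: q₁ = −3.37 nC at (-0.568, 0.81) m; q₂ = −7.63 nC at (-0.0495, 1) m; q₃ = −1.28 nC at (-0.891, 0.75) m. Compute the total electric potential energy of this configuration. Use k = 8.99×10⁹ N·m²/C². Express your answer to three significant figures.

The assembly work is the sum of pairwise potential energies, U = Σ_{i<j} kqᵢqⱼ/rᵢⱼ.
Pair separations: r₁₂ = 0.552 m, r₁₃ = 0.329 m, r₂₃ = 0.878 m.
U = (4.19×10⁻⁷) + (1.18×10⁻⁷) + (1.00×10⁻⁷) = 6.37×10⁻⁷ J.

6.37×10⁻⁷ J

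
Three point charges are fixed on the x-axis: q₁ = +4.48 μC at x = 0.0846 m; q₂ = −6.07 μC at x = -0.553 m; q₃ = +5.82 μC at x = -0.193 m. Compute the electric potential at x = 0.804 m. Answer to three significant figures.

The total potential is the scalar sum of each charge's contribution, V = Σ kqᵢ/rᵢ.
Distances from the field point to each charge: r₁ = 0.719 m, r₂ = 1.36 m, r₃ = 0.997 m.
V = k[(4.48×10⁻⁶)/(0.719) + (-6.07×10⁻⁶)/(1.36) + (5.82×10⁻⁶)/(0.997)] = 6.83×10⁴ V.

6.83×10⁴ V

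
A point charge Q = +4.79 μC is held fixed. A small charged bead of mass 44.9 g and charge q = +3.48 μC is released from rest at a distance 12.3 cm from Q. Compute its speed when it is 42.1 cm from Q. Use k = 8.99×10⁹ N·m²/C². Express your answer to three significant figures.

6.20 m/s

Only the electrostatic force acts, so mechanical energy is conserved: ½mv² = U₁ − U₂ = kQq(1/r₁ − 1/r₂).
U₁ − U₂ = (8.99×10⁹ N·m²/C²)(4.79×10⁻⁶ C)(3.48×10⁻⁶ C)(1/0.123 − 1/0.421) = 0.862 J.
v = √(2·0.862/0.0449) = 6.20 m/s.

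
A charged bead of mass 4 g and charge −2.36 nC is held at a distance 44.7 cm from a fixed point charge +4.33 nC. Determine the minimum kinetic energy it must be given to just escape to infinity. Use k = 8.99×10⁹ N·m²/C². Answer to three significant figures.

To just escape, total mechanical energy must reach zero at infinity: ½mv²_min + U = 0, so ½mv²_min = −U = |kQq|/r.
|U| = |kQq|/r = (8.99×10⁹ N·m²/C²)(4.33×10⁻⁹)(2.36×10⁻⁹)/(0.447) = 2.06×10⁻⁷ J.

2.06×10⁻⁷ J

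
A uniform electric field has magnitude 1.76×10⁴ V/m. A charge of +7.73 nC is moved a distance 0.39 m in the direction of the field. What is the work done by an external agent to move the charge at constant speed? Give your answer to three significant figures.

-5.31×10⁻⁵ J

The potential change for a displacement 0.39 m in the direction of the field is ΔV = −Ed = -6860 V.
W_ext = qΔV = -5.31×10⁻⁵ J.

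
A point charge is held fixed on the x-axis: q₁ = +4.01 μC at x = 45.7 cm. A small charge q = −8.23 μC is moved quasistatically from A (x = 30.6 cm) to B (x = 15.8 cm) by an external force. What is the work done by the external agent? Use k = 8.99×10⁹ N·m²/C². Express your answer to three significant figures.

0.973 J

For quasistatic motion the external work equals the change in potential energy: W_ext = qΔV = q(V_B − V_A).
At A: distance to the source charge is 0.151 m; V_A = kq₁/r = 2.39×10⁵ V.
At B: distance to the source charge is 0.299 m; V_B = kq₁/r = 1.21×10⁵ V.
ΔV = V_B − V_A = -1.18×10⁵ V.
W_ext = qΔV = (-8.23×10⁻⁶ C)(-1.18×10⁵ V) = 0.973 J.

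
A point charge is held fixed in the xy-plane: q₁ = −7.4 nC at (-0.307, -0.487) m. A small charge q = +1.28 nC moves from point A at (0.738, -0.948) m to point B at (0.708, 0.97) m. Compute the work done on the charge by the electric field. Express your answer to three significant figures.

-2.66×10⁻⁸ J

The work done by the electric force is W_field = −ΔU = −q(V_B − V_A) = q(V_A − V_B).
At A: distance to the source charge is 1.14 m; V_A = kq₁/r = -58.2 V.
At B: distance to the source charge is 1.78 m; V_B = kq₁/r = -37.5 V.
ΔV = V_B − V_A = 20.8 V.
W_field = −qΔV = −(1.28×10⁻⁹ C)(20.8 V) = -2.66×10⁻⁸ J.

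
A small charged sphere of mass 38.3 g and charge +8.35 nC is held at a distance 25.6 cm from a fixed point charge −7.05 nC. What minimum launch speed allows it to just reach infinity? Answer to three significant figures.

0.0104 m/s

To just escape, total mechanical energy must reach zero at infinity: ½mv²_min + U = 0, so ½mv²_min = −U = |kQq|/r.
|U| = |kQq|/r = (8.99×10⁹ N·m²/C²)(7.05×10⁻⁹)(8.35×10⁻⁹)/(0.256) = 2.07×10⁻⁶ J.
v_min = √(2|U|/m) = √(2·2.07×10⁻⁶/0.0383) = 0.0104 m/s.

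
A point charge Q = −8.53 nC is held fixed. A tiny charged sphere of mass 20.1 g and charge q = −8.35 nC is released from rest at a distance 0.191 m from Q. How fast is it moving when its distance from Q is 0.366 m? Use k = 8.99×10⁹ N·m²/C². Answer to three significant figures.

0.0126 m/s

Only the electrostatic force acts, so mechanical energy is conserved: ½mv² = U₁ − U₂ = kQq(1/r₁ − 1/r₂).
U₁ − U₂ = (8.99×10⁹ N·m²/C²)(-8.53×10⁻⁹ C)(-8.35×10⁻⁹ C)(1/0.191 − 1/0.366) = 1.60×10⁻⁶ J.
v = √(2·1.60×10⁻⁶/0.0201) = 0.0126 m/s.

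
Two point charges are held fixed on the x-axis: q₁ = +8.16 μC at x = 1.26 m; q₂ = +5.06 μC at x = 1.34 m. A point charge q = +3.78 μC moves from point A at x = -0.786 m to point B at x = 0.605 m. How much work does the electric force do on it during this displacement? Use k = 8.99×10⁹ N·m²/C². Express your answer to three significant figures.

The work done by the electric force is W_field = −ΔU = −q(V_B − V_A) = q(V_A − V_B).
At A: distances to the source charges are 2.05 m, 2.13 m; V_A = Σ kqᵢ/rᵢ = 5.73×10⁴ V.
At B: distances to the source charges are 0.655 m, 0.735 m; V_B = Σ kqᵢ/rᵢ = 1.74×10⁵ V.
ΔV = V_B − V_A = 1.17×10⁵ V.
W_field = −qΔV = −(3.78×10⁻⁶ C)(1.17×10⁵ V) = -0.441 J.

-0.441 J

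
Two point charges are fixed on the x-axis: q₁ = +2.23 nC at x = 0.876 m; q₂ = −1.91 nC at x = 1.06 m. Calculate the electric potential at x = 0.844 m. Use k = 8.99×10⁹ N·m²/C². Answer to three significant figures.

547 V

The total potential is the scalar sum of each charge's contribution, V = Σ kqᵢ/rᵢ.
Distances from the field point to each charge: r₁ = 0.0320 m, r₂ = 0.216 m.
V = k[(2.23×10⁻⁹)/(0.0320) + (-1.91×10⁻⁹)/(0.216)] = 547 V.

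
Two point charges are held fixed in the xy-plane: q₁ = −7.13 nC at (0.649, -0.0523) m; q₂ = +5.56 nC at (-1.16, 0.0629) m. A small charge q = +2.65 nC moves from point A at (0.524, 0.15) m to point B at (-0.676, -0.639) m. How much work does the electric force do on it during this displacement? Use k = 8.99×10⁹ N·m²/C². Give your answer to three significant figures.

-6.74×10⁻⁷ J

The work done by the electric force is W_field = −ΔU = −q(V_B − V_A) = q(V_A − V_B).
At A: distances to the source charges are 0.238 m, 1.69 m; V_A = Σ kqᵢ/rᵢ = -240 V.
At B: distances to the source charges are 1.45 m, 0.853 m; V_B = Σ kqᵢ/rᵢ = 14.4 V.
ΔV = V_B − V_A = 254 V.
W_field = −qΔV = −(2.65×10⁻⁹ C)(254 V) = -6.74×10⁻⁷ J.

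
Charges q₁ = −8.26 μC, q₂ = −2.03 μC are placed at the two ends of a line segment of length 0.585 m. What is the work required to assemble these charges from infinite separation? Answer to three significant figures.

0.258 J

The assembly work is the sum of pairwise potential energies, U = Σ_{i<j} kqᵢqⱼ/rᵢⱼ.
The separation is r = 0.585 m.
U = (0.258) = 0.258 J.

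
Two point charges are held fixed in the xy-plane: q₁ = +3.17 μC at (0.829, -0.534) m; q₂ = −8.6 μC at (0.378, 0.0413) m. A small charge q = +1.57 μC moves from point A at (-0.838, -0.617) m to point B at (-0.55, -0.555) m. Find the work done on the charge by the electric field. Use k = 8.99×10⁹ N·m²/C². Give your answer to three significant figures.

The work done by the electric force is W_field = −ΔU = −q(V_B − V_A) = q(V_A − V_B).
At A: distances to the source charges are 1.67 m, 1.38 m; V_A = Σ kqᵢ/rᵢ = -3.88×10⁴ V.
At B: distances to the source charges are 1.38 m, 1.10 m; V_B = Σ kqᵢ/rᵢ = -4.94×10⁴ V.
ΔV = V_B − V_A = -1.06×10⁴ V.
W_field = −qΔV = −(1.57×10⁻⁶ C)(-1.06×10⁴ V) = 0.0166 J.

0.0166 J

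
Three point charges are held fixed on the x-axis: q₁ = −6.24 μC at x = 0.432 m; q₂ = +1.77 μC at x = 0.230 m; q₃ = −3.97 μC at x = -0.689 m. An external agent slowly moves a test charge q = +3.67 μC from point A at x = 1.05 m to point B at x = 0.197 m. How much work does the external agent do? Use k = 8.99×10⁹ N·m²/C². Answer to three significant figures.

1.08 J

For quasistatic motion the external work equals the change in potential energy: W_ext = qΔV = q(V_B − V_A).
At A: distances to the source charges are 0.618 m, 0.820 m, 1.74 m; V_A = Σ kqᵢ/rᵢ = -9.19×10⁴ V.
At B: distances to the source charges are 0.235 m, 0.0330 m, 0.886 m; V_B = Σ kqᵢ/rᵢ = 2.03×10⁵ V.
ΔV = V_B − V_A = 2.95×10⁵ V.
W_ext = qΔV = (3.67×10⁻⁶ C)(2.95×10⁵ V) = 1.08 J.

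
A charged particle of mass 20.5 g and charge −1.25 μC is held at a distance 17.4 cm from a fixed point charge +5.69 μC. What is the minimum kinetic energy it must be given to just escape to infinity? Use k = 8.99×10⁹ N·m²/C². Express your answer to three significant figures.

To just escape, total mechanical energy must reach zero at infinity: ½mv²_min + U = 0, so ½mv²_min = −U = |kQq|/r.
|U| = |kQq|/r = (8.99×10⁹ N·m²/C²)(5.69×10⁻⁶)(1.25×10⁻⁶)/(0.174) = 0.367 J.

0.367 J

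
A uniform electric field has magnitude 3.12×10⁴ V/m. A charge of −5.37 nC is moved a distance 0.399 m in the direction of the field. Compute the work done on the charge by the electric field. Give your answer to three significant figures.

The potential change for a displacement 0.399 m in the direction of the field is ΔV = −Ed = -1.24×10⁴ V.
W_field = −qΔV = -6.69×10⁻⁵ J.

-6.69×10⁻⁵ J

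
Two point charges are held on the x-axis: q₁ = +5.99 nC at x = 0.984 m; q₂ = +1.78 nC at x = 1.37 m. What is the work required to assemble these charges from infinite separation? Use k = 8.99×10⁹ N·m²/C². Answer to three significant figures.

2.48×10⁻⁷ J

The work to assemble the configuration equals its total potential energy, U = Σ kqᵢqⱼ/rᵢⱼ over all pairs.
Pair separations: r₁₂ = 0.386 m.
U = (2.48×10⁻⁷) = 2.48×10⁻⁷ J.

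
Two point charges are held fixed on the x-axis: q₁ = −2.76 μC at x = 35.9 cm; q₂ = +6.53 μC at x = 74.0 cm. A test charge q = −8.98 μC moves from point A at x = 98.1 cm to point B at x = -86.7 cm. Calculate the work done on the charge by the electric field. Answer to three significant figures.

The work done by the electric force is W_field = −ΔU = −q(V_B − V_A) = q(V_A − V_B).
At A: distances to the source charges are 0.622 m, 0.241 m; V_A = Σ kqᵢ/rᵢ = 2.04×10⁵ V.
At B: distances to the source charges are 1.23 m, 1.61 m; V_B = Σ kqᵢ/rᵢ = 1.63×10⁴ V.
ΔV = V_B − V_A = -1.87×10⁵ V.
W_field = −qΔV = −(-8.98×10⁻⁶ C)(-1.87×10⁵ V) = -1.68 J.

-1.68 J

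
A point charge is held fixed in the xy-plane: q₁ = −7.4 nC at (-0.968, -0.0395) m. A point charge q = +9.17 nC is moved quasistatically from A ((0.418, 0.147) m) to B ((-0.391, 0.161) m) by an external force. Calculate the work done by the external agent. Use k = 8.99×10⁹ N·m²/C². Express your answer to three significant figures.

-5.62×10⁻⁷ J

For quasistatic motion the external work equals the change in potential energy: W_ext = qΔV = q(V_B − V_A).
At A: distance to the source charge is 1.40 m; V_A = kq₁/r = -47.6 V.
At B: distance to the source charge is 0.611 m; V_B = kq₁/r = -109 V.
ΔV = V_B − V_A = -61.3 V.
W_ext = qΔV = (9.17×10⁻⁹ C)(-61.3 V) = -5.62×10⁻⁷ J.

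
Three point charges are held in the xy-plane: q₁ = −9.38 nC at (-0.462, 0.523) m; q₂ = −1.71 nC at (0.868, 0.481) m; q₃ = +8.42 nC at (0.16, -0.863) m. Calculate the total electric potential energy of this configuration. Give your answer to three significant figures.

The work to assemble the configuration equals its total potential energy, U = Σ kqᵢqⱼ/rᵢⱼ over all pairs.
Pair separations: r₁₂ = 1.33 m, r₁₃ = 1.52 m, r₂₃ = 1.52 m.
U = (1.08×10⁻⁷) + (-4.67×10⁻⁷) + (-8.52×10⁻⁸) = -4.44×10⁻⁷ J.

-4.44×10⁻⁷ J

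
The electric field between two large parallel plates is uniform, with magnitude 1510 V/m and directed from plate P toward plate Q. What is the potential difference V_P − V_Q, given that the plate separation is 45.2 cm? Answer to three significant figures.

In a uniform field, potential decreases in the direction of E: ΔV = −E·d for a displacement d parallel to E.
Going from Q to P is a displacement of 45.2 cm opposite to the field, so V_P − V_Q = +Ed = 683 V.

683 V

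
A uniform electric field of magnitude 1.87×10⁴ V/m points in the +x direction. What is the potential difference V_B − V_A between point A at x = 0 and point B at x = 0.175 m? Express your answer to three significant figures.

-3270 V

In a uniform field, potential decreases in the direction of E: V_B − V_A = −E·Δx.
V_B − V_A = −(1.87×10⁴ V/m)(0.175 m) = -3270 V.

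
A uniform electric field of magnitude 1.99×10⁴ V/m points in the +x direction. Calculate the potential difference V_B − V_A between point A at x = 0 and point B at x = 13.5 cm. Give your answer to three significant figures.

-2690 V

In a uniform field, potential decreases in the direction of E: V_B − V_A = −E·Δx.
V_B − V_A = −(1.99×10⁴ V/m)(0.135 m) = -2690 V.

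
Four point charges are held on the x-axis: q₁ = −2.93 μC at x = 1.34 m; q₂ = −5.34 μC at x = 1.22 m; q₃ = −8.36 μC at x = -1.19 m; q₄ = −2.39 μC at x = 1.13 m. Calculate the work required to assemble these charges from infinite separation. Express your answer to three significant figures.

3.08 J

The assembly work is the sum of pairwise potential energies, U = Σ_{i<j} kqᵢqⱼ/rᵢⱼ.
Pair separations: r₁₂ = 0.120 m, r₁₃ = 2.53 m, r₁₄ = 0.210 m, r₂₃ = 2.41 m, r₂₄ = 0.0900 m, r₃₄ = 2.32 m.
Summing all 6 pair terms gives U = 3.08 J.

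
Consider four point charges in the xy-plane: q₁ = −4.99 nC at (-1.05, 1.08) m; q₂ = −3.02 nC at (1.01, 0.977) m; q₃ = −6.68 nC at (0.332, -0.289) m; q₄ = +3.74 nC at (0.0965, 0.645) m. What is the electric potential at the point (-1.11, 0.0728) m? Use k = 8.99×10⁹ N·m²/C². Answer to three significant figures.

-71.5 V

Electric potential is a scalar, so the contributions from each charge add algebraically: V = Σ kqᵢ/rᵢ.
Distances from the field point to each charge: r₁ = 1.01 m, r₂ = 2.30 m, r₃ = 1.49 m, r₄ = 1.34 m.
V = k[(-4.99×10⁻⁹)/(1.01) + (-3.02×10⁻⁹)/(2.30) + (-6.68×10⁻⁹)/(1.49) + (3.74×10⁻⁹)/(1.34)] = -71.5 V.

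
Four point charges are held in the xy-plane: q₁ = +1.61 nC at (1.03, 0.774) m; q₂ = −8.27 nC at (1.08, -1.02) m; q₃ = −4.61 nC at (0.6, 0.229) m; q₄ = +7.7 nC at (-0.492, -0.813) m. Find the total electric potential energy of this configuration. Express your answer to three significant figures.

The assembly work is the sum of pairwise potential energies, U = Σ_{i<j} kqᵢqⱼ/rᵢⱼ.
Pair separations: r₁₂ = 1.79 m, r₁₃ = 0.694 m, r₁₄ = 2.20 m, r₂₃ = 1.34 m, r₂₄ = 1.59 m, r₃₄ = 1.51 m.
Summing all 6 pair terms gives U = -4.28×10⁻⁷ J.

-4.28×10⁻⁷ J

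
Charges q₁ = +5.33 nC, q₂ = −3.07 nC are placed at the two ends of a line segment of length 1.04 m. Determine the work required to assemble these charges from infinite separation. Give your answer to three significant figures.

The assembly work is the sum of pairwise potential energies, U = Σ_{i<j} kqᵢqⱼ/rᵢⱼ.
The separation is r = 1.04 m.
U = (-1.41×10⁻⁷) = -1.41×10⁻⁷ J.

-1.41×10⁻⁷ J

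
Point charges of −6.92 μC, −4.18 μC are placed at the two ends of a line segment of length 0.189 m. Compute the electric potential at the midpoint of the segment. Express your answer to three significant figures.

-1.06×10⁶ V

The total potential is the scalar sum of each charge's contribution, V = Σ kqᵢ/rᵢ.
Each charge is 0.0945 m from the midpoint.
V = k[(-6.92×10⁻⁶)/(0.0945) + (-4.18×10⁻⁶)/(0.0945)] = -1.06×10⁶ V.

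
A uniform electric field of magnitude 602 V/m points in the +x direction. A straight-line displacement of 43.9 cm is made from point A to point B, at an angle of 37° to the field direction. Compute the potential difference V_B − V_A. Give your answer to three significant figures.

Only the component of displacement along E changes the potential: ΔV = −E·d·cosθ.
ΔV = −(602 V/m)(0.439 m)cos37° = -211 V.

-211 V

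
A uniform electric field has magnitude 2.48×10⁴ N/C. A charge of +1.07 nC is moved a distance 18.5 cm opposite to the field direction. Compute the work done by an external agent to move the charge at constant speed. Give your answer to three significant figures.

4.91×10⁻⁶ J

The potential change for a displacement 18.5 cm opposite to the field direction is ΔV = +Ed = 4590 V.
W_ext = qΔV = 4.91×10⁻⁶ J.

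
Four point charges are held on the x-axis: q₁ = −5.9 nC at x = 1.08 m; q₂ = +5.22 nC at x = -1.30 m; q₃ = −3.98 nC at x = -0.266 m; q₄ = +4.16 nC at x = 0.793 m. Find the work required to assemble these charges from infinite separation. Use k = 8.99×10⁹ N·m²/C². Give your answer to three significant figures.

-9.56×10⁻⁷ J

The assembly work is the sum of pairwise potential energies, U = Σ_{i<j} kqᵢqⱼ/rᵢⱼ.
Pair separations: r₁₂ = 2.38 m, r₁₃ = 1.35 m, r₁₄ = 0.287 m, r₂₃ = 1.03 m, r₂₄ = 2.09 m, r₃₄ = 1.06 m.
Summing all 6 pair terms gives U = -9.56×10⁻⁷ J.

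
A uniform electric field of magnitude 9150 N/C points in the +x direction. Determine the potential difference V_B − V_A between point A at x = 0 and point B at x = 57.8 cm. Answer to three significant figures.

In a uniform field, potential decreases in the direction of E: V_B − V_A = −E·Δx.
V_B − V_A = −(9150 V/m)(0.578 m) = -5290 V.

-5290 V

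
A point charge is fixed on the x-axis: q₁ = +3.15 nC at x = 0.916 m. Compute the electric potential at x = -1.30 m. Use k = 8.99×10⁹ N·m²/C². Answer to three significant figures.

The total potential is the scalar sum of each charge's contribution, V = Σ kqᵢ/rᵢ.
V = k[(3.15×10⁻⁹)/(2.22)] = 12.8 V.

12.8 V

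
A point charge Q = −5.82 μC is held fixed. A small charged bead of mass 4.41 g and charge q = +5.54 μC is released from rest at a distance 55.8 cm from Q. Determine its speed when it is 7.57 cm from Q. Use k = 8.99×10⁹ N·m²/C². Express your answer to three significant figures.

38.7 m/s

Only the electrostatic force acts, so mechanical energy is conserved: ½mv² = U₁ − U₂ = kQq(1/r₁ − 1/r₂).
U₁ − U₂ = (8.99×10⁹ N·m²/C²)(-5.82×10⁻⁶ C)(5.54×10⁻⁶ C)(1/0.558 − 1/0.0757) = 3.31 J.
v = √(2·3.31/4.41×10⁻³) = 38.7 m/s.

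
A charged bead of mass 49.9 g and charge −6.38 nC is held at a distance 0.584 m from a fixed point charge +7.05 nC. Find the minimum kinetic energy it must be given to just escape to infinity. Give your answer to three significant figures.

6.92×10⁻⁷ J

To just escape, total mechanical energy must reach zero at infinity: ½mv²_min + U = 0, so ½mv²_min = −U = |kQq|/r.
|U| = |kQq|/r = (8.99×10⁹ N·m²/C²)(7.05×10⁻⁹)(6.38×10⁻⁹)/(0.584) = 6.92×10⁻⁷ J.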